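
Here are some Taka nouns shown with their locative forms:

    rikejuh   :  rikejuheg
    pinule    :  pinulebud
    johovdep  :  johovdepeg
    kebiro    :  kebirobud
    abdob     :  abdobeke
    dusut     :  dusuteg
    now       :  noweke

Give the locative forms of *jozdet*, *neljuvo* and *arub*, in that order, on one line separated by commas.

The pattern is voicing of the final sound: -eg when the stem ends in a voiceless consonant (*rikejuh*, *johovdep*, *dusut*); -eke when the stem ends in a voiced consonant (*abdob*, *now*); -bud when the stem ends in a vowel (*pinule*, *kebiro*).
*jozdet* — final sound /t/ (a voiceless consonant) → -eg → *jozdeteg*.
*neljuvo*: final sound = /o/, a vowel → -bud → *neljuvobud*.
*arub* — final sound /b/ (a voiced consonant) → -eke → *arubeke*.

jozdeteg, neljuvobud, arubeke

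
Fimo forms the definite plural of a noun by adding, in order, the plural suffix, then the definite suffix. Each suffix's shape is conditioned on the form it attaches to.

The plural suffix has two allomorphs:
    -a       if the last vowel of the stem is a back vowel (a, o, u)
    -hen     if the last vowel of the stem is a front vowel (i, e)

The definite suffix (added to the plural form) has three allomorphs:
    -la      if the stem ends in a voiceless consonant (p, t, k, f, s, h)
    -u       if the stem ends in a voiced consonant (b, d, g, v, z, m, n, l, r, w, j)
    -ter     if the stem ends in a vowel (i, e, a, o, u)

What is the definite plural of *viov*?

viovater

Since the last vowel of *viov* is /o/ (a back vowel), it takes -a, giving *viova*.
The final sound of the plural form *viova* is /a/, which is a vowel, so the definite suffix is -ter, giving *viovater*.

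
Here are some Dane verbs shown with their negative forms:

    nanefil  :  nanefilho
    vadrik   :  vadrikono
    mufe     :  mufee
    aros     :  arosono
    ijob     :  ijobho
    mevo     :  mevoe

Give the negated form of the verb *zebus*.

zebusono

The alternation tracks the final sound of the stem — -ono when the stem ends in a voiceless consonant (*vadrik*, *aros*); -ho when the stem ends in a voiced consonant (*nanefil*, *ijob*); -e when the stem ends in a vowel (*mufe*, *mevo*).
*zebus* — final sound /s/ (a voiceless consonant) → -ono → *zebusono*.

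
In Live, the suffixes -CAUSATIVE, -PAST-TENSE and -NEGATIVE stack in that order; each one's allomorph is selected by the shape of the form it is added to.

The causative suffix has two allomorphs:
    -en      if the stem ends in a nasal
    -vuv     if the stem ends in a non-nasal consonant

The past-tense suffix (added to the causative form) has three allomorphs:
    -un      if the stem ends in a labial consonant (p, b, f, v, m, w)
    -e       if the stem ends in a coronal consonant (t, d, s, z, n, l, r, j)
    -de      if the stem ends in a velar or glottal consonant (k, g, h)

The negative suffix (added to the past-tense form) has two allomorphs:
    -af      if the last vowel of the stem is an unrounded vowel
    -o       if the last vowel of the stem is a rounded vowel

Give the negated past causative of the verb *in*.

ineneaf

*in* — final consonant /n/ (a nasal) → -en → *inen*.
The causative form *inen* — final consonant /n/ (coronal) → -e → *inene*.
Since the last vowel of the past-tense form *inene* is /e/ (an unrounded vowel), it takes -af, giving *ineneaf*.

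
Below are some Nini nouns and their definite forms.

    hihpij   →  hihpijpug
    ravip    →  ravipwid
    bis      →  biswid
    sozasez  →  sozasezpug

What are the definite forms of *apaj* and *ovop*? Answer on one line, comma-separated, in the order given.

apajpug, ovopwid

The pattern is voicing of the final consonant: -wid when the stem ends in a voiceless consonant (*ravip*, *bis*); -pug when the stem ends in a voiced consonant (*hihpij*, *sozasez*).
Since the final consonant of *apaj* is /j/ (voiced), it takes -pug, giving *apajpug*.
*ovop*: final consonant = /p/, voiceless → -wid → *ovopwid*.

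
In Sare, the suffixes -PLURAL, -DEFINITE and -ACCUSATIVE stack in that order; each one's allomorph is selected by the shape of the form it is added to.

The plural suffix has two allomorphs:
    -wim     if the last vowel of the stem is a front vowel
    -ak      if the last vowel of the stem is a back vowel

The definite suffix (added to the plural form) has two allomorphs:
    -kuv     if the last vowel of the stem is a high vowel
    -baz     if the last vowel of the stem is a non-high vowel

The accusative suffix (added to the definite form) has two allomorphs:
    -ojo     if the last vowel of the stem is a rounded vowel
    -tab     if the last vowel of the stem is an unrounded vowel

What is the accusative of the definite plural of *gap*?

gapakbaztab

Since the last vowel of *gap* is /a/ (a back vowel), it takes -ak, giving *gapak*.
The plural form *gapak* — last vowel /a/ (a non-high vowel) → -baz → *gapakbaz*.
The definite form *gapakbaz*: last vowel = /a/, an unrounded vowel → -tab → *gapakbaztab*.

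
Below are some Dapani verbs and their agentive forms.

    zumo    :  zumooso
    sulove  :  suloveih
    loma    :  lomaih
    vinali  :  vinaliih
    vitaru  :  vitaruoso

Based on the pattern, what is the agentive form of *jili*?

Looking at the last vowel of each stem: -oso when the last vowel of the stem is a rounded vowel (*zumo*, *vitaru*); -ih when the last vowel of the stem is an unrounded vowel (*sulove*, *loma*, *vinali*).
The last vowel of *jili* is /i/, which is an unrounded vowel, so the suffix is -ih, giving *jiliih*.

jiliih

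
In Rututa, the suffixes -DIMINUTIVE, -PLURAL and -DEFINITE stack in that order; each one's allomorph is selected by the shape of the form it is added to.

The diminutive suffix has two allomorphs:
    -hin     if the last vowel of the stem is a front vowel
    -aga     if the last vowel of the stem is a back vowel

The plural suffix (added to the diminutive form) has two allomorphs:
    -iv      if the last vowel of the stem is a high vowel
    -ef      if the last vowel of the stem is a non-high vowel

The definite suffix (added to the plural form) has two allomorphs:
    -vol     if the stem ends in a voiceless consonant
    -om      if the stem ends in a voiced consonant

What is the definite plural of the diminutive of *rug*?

*rug* — last vowel /u/ (a back vowel) → -aga → *rugaga*.
The diminutive form *rugaga* — last vowel /a/ (a non-high vowel) → -ef → *rugagaef*.
The final consonant of the plural form *rugagaef* is /f/, which is voiceless, so the definite suffix is -vol, giving *rugagaefvol*.

rugagaefvol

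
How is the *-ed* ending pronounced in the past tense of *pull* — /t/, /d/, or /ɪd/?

/d/

The stem *pull* ends in a voiced sound other than /d/.
The -ed suffix is realized as /ɪd/ after /t, d/; as /t/ after other voiceless consonants; and as /d/ after other voiced sounds.
So -ed on *pull* is pronounced /d/.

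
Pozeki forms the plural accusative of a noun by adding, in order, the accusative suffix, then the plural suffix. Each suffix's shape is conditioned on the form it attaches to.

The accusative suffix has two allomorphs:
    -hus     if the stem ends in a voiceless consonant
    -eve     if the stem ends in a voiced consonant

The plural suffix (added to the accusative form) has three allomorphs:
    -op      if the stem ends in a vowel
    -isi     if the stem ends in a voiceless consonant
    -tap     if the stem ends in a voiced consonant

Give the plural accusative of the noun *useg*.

*useg* — final consonant /g/ (voiced) → -eve → *usegeve*.
The accusative form *usegeve*: final sound = /e/, a vowel → -op → *usegeveop*.

usegeveop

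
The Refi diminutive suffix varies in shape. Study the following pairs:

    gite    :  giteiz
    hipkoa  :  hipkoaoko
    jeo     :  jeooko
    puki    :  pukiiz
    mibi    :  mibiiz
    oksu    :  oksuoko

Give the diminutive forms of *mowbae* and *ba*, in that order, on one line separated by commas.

mowbaeiz, baoko

The suffix is conditioned by the last vowel: -iz when the last vowel of the stem is a front vowel (*gite*, *puki*, *mibi*); -oko when the last vowel of the stem is a back vowel (*hipkoa*, *jeo*, *oksu*).
*mowbae*: last vowel = /e/, a front vowel → -iz → *mowbaeiz*.
*ba* — last vowel /a/ (a back vowel) → -oko → *baoko*.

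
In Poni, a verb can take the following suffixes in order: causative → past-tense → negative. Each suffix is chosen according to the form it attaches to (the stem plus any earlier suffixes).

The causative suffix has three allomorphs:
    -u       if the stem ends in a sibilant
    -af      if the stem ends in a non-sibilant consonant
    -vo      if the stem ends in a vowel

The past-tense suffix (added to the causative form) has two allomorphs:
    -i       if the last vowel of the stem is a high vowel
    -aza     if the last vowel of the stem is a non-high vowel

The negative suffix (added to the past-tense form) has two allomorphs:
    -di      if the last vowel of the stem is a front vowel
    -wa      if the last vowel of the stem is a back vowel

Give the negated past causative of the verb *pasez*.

*pasez*: final sound = /z/, a sibilant → -u → *pasezu*.
Since the last vowel of the causative form *pasezu* is /u/ (a high vowel), it takes -i, giving *pasezui*.
The past-tense form *pasezui* — last vowel /i/ (a front vowel) → -di → *pasezuidi*.

pasezuidi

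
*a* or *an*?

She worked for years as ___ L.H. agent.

The indefinite article is chosen by the initial *sound* of the following word, not its spelling.
The initialism *L.H.* is read letter by letter; the first letter, L, is pronounced /ɛl/, which begins with a vowel sound.
So the article is *an*: She worked for years as an L.H. agent.

an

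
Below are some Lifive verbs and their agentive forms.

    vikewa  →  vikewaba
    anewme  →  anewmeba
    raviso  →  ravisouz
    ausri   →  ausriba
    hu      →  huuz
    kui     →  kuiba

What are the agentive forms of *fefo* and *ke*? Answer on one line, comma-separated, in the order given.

fefouz, keba

The suffix is conditioned by the last vowel: -uz when the last vowel of the stem is a rounded vowel (*raviso*, *hu*); -ba when the last vowel of the stem is an unrounded vowel (*vikewa*, *anewme*, *ausri*, *kui*).
Since the last vowel of *fefo* is /o/ (a rounded vowel), it takes -uz, giving *fefouz*.
The last vowel of *ke* is /e/, which is an unrounded vowel, so the suffix is -ba, giving *keba*.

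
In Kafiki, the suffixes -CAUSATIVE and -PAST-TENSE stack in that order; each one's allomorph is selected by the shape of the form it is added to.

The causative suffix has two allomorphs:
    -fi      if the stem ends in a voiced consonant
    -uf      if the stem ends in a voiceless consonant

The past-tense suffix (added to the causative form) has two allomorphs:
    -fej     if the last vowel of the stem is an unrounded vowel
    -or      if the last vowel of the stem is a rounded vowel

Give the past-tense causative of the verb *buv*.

buvfifej

*buv*: final consonant = /v/, voiced → -fi → *buvfi*.
The causative form *buvfi* — last vowel /i/ (an unrounded vowel) → -fej → *buvfifej*.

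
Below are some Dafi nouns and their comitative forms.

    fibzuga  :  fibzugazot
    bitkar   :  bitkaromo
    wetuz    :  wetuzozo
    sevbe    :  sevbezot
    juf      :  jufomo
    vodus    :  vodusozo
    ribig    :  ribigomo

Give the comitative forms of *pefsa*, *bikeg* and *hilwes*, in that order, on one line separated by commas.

pefsazot, bikegomo, hilwesozo

The alternation tracks the final sound of the stem — -ozo when the stem ends in a sibilant (*wetuz*, *vodus*); -omo when the stem ends in a non-sibilant consonant (*bitkar*, *juf*, *ribig*); -zot when the stem ends in a vowel (*fibzuga*, *sevbe*).
*pefsa*: final sound = /a/, a vowel → -zot → *pefsazot*.
Since the final sound of *bikeg* is /g/ (a non-sibilant consonant), it takes -omo, giving *bikegomo*.
The final sound of *hilwes* is /s/, which is a sibilant, so the suffix is -ozo, giving *hilwesozo*.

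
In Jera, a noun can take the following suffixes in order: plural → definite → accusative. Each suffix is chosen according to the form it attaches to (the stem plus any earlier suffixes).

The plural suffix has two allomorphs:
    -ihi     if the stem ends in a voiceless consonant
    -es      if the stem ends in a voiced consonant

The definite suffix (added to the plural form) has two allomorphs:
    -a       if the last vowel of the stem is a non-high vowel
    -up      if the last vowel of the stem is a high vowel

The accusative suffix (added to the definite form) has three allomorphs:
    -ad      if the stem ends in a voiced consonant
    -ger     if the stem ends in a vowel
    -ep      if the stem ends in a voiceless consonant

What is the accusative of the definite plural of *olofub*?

olofubesager

The final consonant of *olofub* is /b/, which is voiced, so the plural suffix is -es, giving *olofubes*.
Since the last vowel of the plural form *olofubes* is /e/ (a non-high vowel), it takes -a, giving *olofubesa*.
The definite form *olofubesa* — final sound /a/ (a vowel) → -ger → *olofubesager*.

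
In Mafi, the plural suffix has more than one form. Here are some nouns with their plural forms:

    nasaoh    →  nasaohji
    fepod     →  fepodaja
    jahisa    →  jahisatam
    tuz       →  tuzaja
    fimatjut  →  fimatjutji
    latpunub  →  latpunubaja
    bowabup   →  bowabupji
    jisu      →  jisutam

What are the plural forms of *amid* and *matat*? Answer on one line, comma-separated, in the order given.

amidaja, matatji

The pattern is voicing of the final sound: -ji when the stem ends in a voiceless consonant (*nasaoh*, *fimatjut*, *bowabup*); -aja when the stem ends in a voiced consonant (*fepod*, *tuz*, *latpunub*); -tam when the stem ends in a vowel (*jahisa*, *jisu*).
*amid*: final sound = /d/, a voiced consonant → -aja → *amidaja*.
Since the final sound of *matat* is /t/ (a voiceless consonant), it takes -ji, giving *matatji*.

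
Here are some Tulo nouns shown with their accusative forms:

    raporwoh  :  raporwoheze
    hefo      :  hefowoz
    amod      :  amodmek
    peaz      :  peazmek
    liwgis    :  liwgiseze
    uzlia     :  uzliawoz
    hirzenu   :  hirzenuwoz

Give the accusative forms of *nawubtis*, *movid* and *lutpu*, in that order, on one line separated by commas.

nawubtiseze, movidmek, lutpuwoz

The suffix is conditioned by the final sound: -eze when the stem ends in a voiceless consonant (*raporwoh*, *liwgis*); -mek when the stem ends in a voiced consonant (*amod*, *peaz*); -woz when the stem ends in a vowel (*hefo*, *uzlia*, *hirzenu*).
The final sound of *nawubtis* is /s/, which is a voiceless consonant, so the suffix is -eze, giving *nawubtiseze*.
*movid* — final sound /d/ (a voiced consonant) → -mek → *movidmek*.
*lutpu* — final sound /u/ (a vowel) → -woz → *lutpuwoz*.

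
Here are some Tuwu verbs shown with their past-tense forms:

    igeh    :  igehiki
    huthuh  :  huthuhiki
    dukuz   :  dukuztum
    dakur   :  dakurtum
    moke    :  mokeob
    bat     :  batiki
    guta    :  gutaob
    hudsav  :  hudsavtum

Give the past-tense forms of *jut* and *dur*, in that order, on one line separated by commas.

jutiki, durtum

Looking at the final sound of each stem: -iki when the stem ends in a voiceless consonant (*igeh*, *huthuh*, *bat*); -tum when the stem ends in a voiced consonant (*dukuz*, *dakur*, *hudsav*); -ob when the stem ends in a vowel (*moke*, *guta*).
*jut*: final sound = /t/, a voiceless consonant → -iki → *jutiki*.
The final sound of *dur* is /r/, which is a voiced consonant, so the suffix is -tum, giving *durtum*.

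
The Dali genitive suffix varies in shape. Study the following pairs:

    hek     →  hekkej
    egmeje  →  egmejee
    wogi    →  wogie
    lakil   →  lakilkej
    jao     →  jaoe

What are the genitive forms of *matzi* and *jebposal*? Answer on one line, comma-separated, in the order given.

matzie, jebposalkej

The alternation tracks the final sound of the stem — -kej when the stem ends in a consonant (*hek*, *lakil*); -e when the stem ends in a vowel (*egmeje*, *wogi*, *jao*).
Since the final sound of *matzi* is /i/ (a vowel), it takes -e, giving *matzie*.
Since the final sound of *jebposal* is /l/ (a consonant), it takes -kej, giving *jebposalkej*.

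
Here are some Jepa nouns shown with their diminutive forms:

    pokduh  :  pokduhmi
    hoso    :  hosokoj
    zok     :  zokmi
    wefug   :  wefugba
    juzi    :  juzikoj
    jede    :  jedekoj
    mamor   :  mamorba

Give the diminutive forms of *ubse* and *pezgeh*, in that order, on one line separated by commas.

Looking at the final sound of each stem: -mi when the stem ends in a voiceless consonant (*pokduh*, *zok*); -ba when the stem ends in a voiced consonant (*wefug*, *mamor*); -koj when the stem ends in a vowel (*hoso*, *juzi*, *jede*).
The final sound of *ubse* is /e/, which is a vowel, so the suffix is -koj, giving *ubsekoj*.
*pezgeh*: final sound = /h/, a voiceless consonant → -mi → *pezgehmi*.

ubsekoj, pezgehmi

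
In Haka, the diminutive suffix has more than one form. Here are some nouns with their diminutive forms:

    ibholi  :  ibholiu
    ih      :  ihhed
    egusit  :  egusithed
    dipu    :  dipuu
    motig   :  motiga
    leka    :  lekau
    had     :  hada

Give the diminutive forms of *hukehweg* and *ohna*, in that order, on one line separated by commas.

Looking at the final sound of each stem: -hed when the stem ends in a voiceless consonant (*ih*, *egusit*); -a when the stem ends in a voiced consonant (*motig*, *had*); -u when the stem ends in a vowel (*ibholi*, *dipu*, *leka*).
The final sound of *hukehweg* is /g/, which is a voiced consonant, so the suffix is -a, giving *hukehwega*.
*ohna*: final sound = /a/, a vowel → -u → *ohnau*.

hukehwega, ohnau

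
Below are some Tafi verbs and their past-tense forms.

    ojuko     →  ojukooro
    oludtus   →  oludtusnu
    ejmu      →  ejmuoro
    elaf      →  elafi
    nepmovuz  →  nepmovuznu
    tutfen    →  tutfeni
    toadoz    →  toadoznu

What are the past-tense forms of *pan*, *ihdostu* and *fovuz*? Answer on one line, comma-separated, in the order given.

The suffix is conditioned by the final sound: -nu when the stem ends in a sibilant (*oludtus*, *nepmovuz*, *toadoz*); -i when the stem ends in a non-sibilant consonant (*elaf*, *tutfen*); -oro when the stem ends in a vowel (*ojuko*, *ejmu*).
The final sound of *pan* is /n/, which is a non-sibilant consonant, so the suffix is -i, giving *pani*.
The final sound of *ihdostu* is /u/, which is a vowel, so the suffix is -oro, giving *ihdostuoro*.
*fovuz* — final sound /z/ (a sibilant) → -nu → *fovuznu*.

pani, ihdostuoro, fovuznu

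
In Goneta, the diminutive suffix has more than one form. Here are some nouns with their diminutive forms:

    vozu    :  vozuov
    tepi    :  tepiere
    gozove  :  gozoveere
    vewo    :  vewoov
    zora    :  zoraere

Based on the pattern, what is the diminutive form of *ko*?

koov

The suffix is conditioned by the last vowel: -ov when the last vowel of the stem is a rounded vowel (*vozu*, *vewo*); -ere when the last vowel of the stem is an unrounded vowel (*tepi*, *gozove*, *zora*).
*ko*: last vowel = /o/, a rounded vowel → -ov → *koov*.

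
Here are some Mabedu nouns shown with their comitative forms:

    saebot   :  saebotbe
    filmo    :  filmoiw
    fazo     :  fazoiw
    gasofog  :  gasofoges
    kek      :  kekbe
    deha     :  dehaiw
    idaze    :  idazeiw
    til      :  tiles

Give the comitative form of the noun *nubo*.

The pattern is voicing of the final sound: -be when the stem ends in a voiceless consonant (*saebot*, *kek*); -es when the stem ends in a voiced consonant (*gasofog*, *til*); -iw when the stem ends in a vowel (*filmo*, *fazo*, *deha*, *idaze*).
Since the final sound of *nubo* is /o/ (a vowel), it takes -iw, giving *nuboiw*.

nuboiw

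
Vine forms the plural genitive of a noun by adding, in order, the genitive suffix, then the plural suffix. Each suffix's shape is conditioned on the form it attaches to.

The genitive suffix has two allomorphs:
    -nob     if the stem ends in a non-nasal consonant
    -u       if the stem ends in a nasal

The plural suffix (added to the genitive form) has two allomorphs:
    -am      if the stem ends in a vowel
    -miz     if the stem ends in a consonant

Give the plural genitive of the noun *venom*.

venomuam

*venom* — final consonant /m/ (a nasal) → -u → *venomu*.
The genitive form *venomu*: final sound = /u/, a vowel → -am → *venomuam*.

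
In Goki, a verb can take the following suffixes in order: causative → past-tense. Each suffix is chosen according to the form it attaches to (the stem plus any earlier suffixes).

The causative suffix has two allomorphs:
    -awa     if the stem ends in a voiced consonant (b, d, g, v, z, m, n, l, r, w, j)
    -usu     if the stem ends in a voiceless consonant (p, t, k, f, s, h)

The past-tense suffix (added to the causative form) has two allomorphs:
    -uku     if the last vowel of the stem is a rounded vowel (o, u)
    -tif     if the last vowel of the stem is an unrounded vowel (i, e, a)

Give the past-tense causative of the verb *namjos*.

namjosusuuku

The final consonant of *namjos* is /s/, which is voiceless, so the causative suffix is -usu, giving *namjosusu*.
Since the last vowel of the causative form *namjosusu* is /u/ (a rounded vowel), it takes -uku, giving *namjosusuuku*.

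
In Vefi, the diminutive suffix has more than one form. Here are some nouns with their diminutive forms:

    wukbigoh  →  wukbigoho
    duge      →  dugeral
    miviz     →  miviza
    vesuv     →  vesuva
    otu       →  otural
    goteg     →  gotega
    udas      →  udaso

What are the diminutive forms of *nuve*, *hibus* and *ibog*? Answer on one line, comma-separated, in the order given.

The suffix is conditioned by the final sound: -o when the stem ends in a voiceless consonant (*wukbigoh*, *udas*); -a when the stem ends in a voiced consonant (*miviz*, *vesuv*, *goteg*); -ral when the stem ends in a vowel (*duge*, *otu*).
*nuve* — final sound /e/ (a vowel) → -ral → *nuveral*.
*hibus* — final sound /s/ (a voiceless consonant) → -o → *hibuso*.
*ibog* — final sound /g/ (a voiced consonant) → -a → *iboga*.

nuveral, hibuso, iboga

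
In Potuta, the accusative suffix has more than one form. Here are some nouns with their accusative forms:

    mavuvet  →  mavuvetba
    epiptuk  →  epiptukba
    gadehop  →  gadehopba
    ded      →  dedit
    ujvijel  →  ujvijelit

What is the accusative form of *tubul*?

The alternation tracks the final consonant of the stem — -ba when the stem ends in a voiceless consonant (*mavuvet*, *epiptuk*, *gadehop*); -it when the stem ends in a voiced consonant (*ded*, *ujvijel*).
*tubul*: final consonant = /l/, voiced → -it → *tubulit*.

tubulit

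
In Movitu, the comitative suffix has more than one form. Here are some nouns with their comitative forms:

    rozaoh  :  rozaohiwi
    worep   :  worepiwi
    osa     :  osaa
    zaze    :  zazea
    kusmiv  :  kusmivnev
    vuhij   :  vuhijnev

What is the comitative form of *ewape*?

ewapea

The alternation tracks the final sound of the stem — -iwi when the stem ends in a voiceless consonant (*rozaoh*, *worep*); -nev when the stem ends in a voiced consonant (*kusmiv*, *vuhij*); -a when the stem ends in a vowel (*osa*, *zaze*).
*ewape*: final sound = /e/, a vowel → -a → *ewapea*.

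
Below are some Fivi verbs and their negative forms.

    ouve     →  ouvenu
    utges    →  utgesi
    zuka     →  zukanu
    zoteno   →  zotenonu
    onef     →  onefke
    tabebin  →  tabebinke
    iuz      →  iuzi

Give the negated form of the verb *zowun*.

zowunke

Looking at the final sound of each stem: -i when the stem ends in a sibilant (*utges*, *iuz*); -ke when the stem ends in a non-sibilant consonant (*onef*, *tabebin*); -nu when the stem ends in a vowel (*ouve*, *zuka*, *zoteno*).
*zowun* — final sound /n/ (a non-sibilant consonant) → -ke → *zowunke*.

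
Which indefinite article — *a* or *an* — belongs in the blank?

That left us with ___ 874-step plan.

an

The indefinite article is chosen by the initial *sound* of the following word, not its spelling.
The number *874* is spoken "eight hundred …", beginning with /eɪt/ — a vowel sound.
So the article is *an*: That left us with an 874-step plan.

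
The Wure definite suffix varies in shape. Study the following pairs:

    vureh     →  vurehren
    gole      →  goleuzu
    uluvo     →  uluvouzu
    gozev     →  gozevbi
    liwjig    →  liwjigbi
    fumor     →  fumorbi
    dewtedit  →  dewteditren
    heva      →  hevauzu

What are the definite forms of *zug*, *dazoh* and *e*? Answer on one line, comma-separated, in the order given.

The alternation tracks the final sound of the stem — -ren when the stem ends in a voiceless consonant (*vureh*, *dewtedit*); -bi when the stem ends in a voiced consonant (*gozev*, *liwjig*, *fumor*); -uzu when the stem ends in a vowel (*gole*, *uluvo*, *heva*).
Since the final sound of *zug* is /g/ (a voiced consonant), it takes -bi, giving *zugbi*.
The final sound of *dazoh* is /h/, which is a voiceless consonant, so the suffix is -ren, giving *dazohren*.
Since the final sound of *e* is /e/ (a vowel), it takes -uzu, giving *euzu*.

zugbi, dazohren, euzu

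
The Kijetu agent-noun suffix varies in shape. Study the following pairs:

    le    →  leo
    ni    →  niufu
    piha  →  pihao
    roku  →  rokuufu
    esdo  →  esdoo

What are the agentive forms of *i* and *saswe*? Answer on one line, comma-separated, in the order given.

Looking at the last vowel of each stem: -ufu when the last vowel of the stem is a high vowel (*ni*, *roku*); -o when the last vowel of the stem is a non-high vowel (*le*, *piha*, *esdo*).
*i* — last vowel /i/ (a high vowel) → -ufu → *iufu*.
The last vowel of *saswe* is /e/, which is a non-high vowel, so the suffix is -o, giving *sasweo*.

iufu, sasweo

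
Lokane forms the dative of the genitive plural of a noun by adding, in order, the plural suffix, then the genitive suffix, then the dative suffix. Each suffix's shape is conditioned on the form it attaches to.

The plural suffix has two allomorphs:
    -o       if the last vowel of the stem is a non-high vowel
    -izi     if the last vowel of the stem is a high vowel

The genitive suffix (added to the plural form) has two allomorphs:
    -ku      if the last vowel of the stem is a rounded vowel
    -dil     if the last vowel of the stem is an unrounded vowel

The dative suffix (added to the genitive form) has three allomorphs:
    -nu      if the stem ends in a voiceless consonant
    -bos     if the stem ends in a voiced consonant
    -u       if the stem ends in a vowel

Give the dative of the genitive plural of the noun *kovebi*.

*kovebi* — last vowel /i/ (a high vowel) → -izi → *kovebiizi*.
The last vowel of the plural form *kovebiizi* is /i/, which is an unrounded vowel, so the genitive suffix is -dil, giving *kovebiizidil*.
Since the final sound of the genitive form *kovebiizidil* is /l/ (a voiced consonant), it takes -bos, giving *kovebiizidilbos*.

kovebiizidilbos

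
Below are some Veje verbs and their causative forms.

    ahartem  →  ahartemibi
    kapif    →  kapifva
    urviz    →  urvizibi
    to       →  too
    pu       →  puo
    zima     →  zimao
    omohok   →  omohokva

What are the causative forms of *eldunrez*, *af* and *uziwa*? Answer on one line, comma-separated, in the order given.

The pattern is voicing of the final sound: -va when the stem ends in a voiceless consonant (*kapif*, *omohok*); -ibi when the stem ends in a voiced consonant (*ahartem*, *urviz*); -o when the stem ends in a vowel (*to*, *pu*, *zima*).
The final sound of *eldunrez* is /z/, which is a voiced consonant, so the suffix is -ibi, giving *eldunrezibi*.
*af* — final sound /f/ (a voiceless consonant) → -va → *afva*.
The final sound of *uziwa* is /a/, which is a vowel, so the suffix is -o, giving *uziwao*.

eldunrezibi, afva, uziwao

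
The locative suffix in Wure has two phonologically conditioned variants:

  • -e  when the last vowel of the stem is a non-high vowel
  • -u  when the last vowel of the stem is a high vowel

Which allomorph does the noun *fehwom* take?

-e

The last vowel of *fehwom* is /o/, which is a non-high vowel, so the suffix is -e.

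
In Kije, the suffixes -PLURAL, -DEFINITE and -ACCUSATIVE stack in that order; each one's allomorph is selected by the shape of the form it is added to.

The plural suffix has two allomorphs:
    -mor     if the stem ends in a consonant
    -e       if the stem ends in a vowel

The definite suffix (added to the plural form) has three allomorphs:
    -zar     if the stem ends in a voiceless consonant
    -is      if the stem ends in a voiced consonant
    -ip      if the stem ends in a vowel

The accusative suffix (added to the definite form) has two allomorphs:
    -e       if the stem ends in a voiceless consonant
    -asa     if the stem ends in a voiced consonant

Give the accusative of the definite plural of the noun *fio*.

fioeipe

*fio* — final sound /o/ (a vowel) → -e → *fioe*.
The plural form *fioe*: final sound = /e/, a vowel → -ip → *fioeip*.
The definite form *fioeip* — final consonant /p/ (voiceless) → -e → *fioeipe*.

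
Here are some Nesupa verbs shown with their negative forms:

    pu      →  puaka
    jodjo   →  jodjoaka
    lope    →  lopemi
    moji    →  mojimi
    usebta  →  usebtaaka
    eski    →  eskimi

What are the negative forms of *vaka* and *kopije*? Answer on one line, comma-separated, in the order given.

vakaaka, kopijemi

The pattern is front/back vowel harmony: -mi when the last vowel of the stem is a front vowel (*lope*, *moji*, *eski*); -aka when the last vowel of the stem is a back vowel (*pu*, *jodjo*, *usebta*).
The last vowel of *vaka* is /a/, which is a back vowel, so the suffix is -aka, giving *vakaaka*.
The last vowel of *kopije* is /e/, which is a front vowel, so the suffix is -mi, giving *kopijemi*.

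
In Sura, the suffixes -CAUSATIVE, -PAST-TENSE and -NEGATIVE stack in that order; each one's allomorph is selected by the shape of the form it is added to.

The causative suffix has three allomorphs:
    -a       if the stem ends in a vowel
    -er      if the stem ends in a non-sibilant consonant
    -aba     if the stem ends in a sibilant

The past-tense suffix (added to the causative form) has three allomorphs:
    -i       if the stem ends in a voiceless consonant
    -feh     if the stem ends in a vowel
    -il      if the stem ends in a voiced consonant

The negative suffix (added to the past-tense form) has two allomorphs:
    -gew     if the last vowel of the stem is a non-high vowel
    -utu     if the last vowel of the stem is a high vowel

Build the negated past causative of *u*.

Since the final sound of *u* is /u/ (a vowel), it takes -a, giving *ua*.
The causative form *ua*: final sound = /a/, a vowel → -feh → *uafeh*.
Since the last vowel of the past-tense form *uafeh* is /e/ (a non-high vowel), it takes -gew, giving *uafehgew*.

uafehgew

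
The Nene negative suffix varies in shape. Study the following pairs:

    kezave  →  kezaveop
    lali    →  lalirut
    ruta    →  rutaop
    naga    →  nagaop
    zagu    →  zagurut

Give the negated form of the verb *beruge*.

berugeop

The alternation tracks the last vowel of the stem — -rut when the last vowel of the stem is a high vowel (*lali*, *zagu*); -op when the last vowel of the stem is a non-high vowel (*kezave*, *ruta*, *naga*).
*beruge*: last vowel = /e/, a non-high vowel → -op → *berugeop*.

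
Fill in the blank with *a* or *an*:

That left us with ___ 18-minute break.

an

The indefinite article is chosen by the initial *sound* of the following word, not its spelling.
The number *18* is spoken "eighteen", beginning with /ˌeɪˈtiːn/ — a vowel sound.
So the article is *an*: That left us with an 18-minute break.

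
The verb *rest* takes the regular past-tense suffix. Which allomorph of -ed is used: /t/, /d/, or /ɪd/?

The stem *rest* ends in /t/ or /d/.
The -ed suffix is realized as /ɪd/ after /t, d/; as /t/ after other voiceless consonants; and as /d/ after other voiced sounds.
So -ed on *rest* is pronounced /ɪd/.

/ɪd/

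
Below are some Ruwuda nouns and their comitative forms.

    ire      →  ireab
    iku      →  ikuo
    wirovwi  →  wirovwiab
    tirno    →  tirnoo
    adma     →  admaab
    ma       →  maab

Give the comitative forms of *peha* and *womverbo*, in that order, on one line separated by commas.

The alternation tracks the last vowel of the stem — -o when the last vowel of the stem is a rounded vowel (*iku*, *tirno*); -ab when the last vowel of the stem is an unrounded vowel (*ire*, *wirovwi*, *adma*, *ma*).
*peha*: last vowel = /a/, an unrounded vowel → -ab → *pehaab*.
*womverbo*: last vowel = /o/, a rounded vowel → -o → *womverboo*.

pehaab, womverboo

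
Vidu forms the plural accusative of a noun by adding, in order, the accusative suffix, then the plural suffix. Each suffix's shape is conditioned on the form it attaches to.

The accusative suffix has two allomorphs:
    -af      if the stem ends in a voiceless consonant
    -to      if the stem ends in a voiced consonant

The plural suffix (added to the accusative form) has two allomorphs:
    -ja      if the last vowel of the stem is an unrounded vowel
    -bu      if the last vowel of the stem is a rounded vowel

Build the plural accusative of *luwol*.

The final consonant of *luwol* is /l/, which is voiced, so the accusative suffix is -to, giving *luwolto*.
The accusative form *luwolto*: last vowel = /o/, a rounded vowel → -bu → *luwoltobu*.

luwoltobu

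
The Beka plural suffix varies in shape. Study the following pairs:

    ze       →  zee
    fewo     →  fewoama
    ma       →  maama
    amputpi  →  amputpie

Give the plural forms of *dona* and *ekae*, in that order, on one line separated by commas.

Looking at the last vowel of each stem: -e when the last vowel of the stem is a front vowel (*ze*, *amputpi*); -ama when the last vowel of the stem is a back vowel (*fewo*, *ma*).
The last vowel of *dona* is /a/, which is a back vowel, so the suffix is -ama, giving *donaama*.
The last vowel of *ekae* is /e/, which is a front vowel, so the suffix is -e, giving *ekaee*.

donaama, ekaee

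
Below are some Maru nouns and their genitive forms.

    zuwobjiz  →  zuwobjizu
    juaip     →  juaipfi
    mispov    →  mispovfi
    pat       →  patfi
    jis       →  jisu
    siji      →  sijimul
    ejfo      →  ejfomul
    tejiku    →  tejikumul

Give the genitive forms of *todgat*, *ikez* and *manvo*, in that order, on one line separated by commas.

Looking at the final sound of each stem: -u when the stem ends in a sibilant (*zuwobjiz*, *jis*); -fi when the stem ends in a non-sibilant consonant (*juaip*, *mispov*, *pat*); -mul when the stem ends in a vowel (*siji*, *ejfo*, *tejiku*).
Since the final sound of *todgat* is /t/ (a non-sibilant consonant), it takes -fi, giving *todgatfi*.
Since the final sound of *ikez* is /z/ (a sibilant), it takes -u, giving *ikezu*.
*manvo* — final sound /o/ (a vowel) → -mul → *manvomul*.

todgatfi, ikezu, manvomul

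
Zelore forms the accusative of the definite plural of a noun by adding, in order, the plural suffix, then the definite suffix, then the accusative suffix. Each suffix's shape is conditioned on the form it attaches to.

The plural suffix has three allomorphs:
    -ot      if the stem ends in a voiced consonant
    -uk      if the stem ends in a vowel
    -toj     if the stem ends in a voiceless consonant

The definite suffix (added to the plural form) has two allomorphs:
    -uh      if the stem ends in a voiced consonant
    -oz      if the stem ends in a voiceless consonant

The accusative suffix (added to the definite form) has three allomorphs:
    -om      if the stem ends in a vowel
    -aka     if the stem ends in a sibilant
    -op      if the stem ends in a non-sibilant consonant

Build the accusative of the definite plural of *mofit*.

mofittojuhop

*mofit* — final sound /t/ (a voiceless consonant) → -toj → *mofittoj*.
The final consonant of the plural form *mofittoj* is /j/, which is voiced, so the definite suffix is -uh, giving *mofittojuh*.
Since the final sound of the definite form *mofittojuh* is /h/ (a non-sibilant consonant), it takes -op, giving *mofittojuhop*.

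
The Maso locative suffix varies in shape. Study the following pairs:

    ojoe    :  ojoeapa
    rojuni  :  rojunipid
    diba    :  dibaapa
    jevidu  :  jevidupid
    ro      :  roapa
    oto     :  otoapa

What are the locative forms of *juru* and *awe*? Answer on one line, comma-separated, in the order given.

jurupid, aweapa

The suffix is conditioned by the last vowel: -pid when the last vowel of the stem is a high vowel (*rojuni*, *jevidu*); -apa when the last vowel of the stem is a non-high vowel (*ojoe*, *diba*, *ro*, *oto*).
The last vowel of *juru* is /u/, which is a high vowel, so the suffix is -pid, giving *jurupid*.
*awe*: last vowel = /e/, a non-high vowel → -apa → *aweapa*.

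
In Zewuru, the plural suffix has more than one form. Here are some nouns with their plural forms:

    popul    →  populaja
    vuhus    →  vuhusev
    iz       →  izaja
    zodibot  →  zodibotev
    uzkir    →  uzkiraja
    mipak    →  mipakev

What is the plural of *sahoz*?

The pattern is voicing of the final consonant: -ev when the stem ends in a voiceless consonant (*vuhus*, *zodibot*, *mipak*); -aja when the stem ends in a voiced consonant (*popul*, *iz*, *uzkir*).
The final consonant of *sahoz* is /z/, which is voiced, so the suffix is -aja, giving *sahozaja*.

sahozaja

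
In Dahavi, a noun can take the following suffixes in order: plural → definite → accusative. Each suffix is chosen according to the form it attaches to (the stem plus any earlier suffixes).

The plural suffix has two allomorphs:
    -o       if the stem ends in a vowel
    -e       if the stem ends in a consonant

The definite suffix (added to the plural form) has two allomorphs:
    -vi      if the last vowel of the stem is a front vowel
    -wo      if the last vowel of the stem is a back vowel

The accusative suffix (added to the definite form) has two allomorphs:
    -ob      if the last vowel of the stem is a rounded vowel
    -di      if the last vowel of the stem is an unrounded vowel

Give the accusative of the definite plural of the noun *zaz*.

zazevidi

The final sound of *zaz* is /z/, which is a consonant, so the plural suffix is -e, giving *zaze*.
The plural form *zaze*: last vowel = /e/, a front vowel → -vi → *zazevi*.
Since the last vowel of the definite form *zazevi* is /i/ (an unrounded vowel), it takes -di, giving *zazevidi*.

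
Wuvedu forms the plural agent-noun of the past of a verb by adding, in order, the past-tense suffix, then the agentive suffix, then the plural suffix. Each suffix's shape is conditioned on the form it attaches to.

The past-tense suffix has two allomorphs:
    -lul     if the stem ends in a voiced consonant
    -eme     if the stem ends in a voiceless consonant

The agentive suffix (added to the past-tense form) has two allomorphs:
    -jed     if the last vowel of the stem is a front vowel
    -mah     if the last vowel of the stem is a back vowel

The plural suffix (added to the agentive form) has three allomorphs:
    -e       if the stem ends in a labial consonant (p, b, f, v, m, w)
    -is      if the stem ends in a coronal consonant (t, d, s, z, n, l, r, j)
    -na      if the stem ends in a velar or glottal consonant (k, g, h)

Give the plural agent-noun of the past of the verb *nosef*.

Since the final consonant of *nosef* is /f/ (voiceless), it takes -eme, giving *nosefeme*.
The past-tense form *nosefeme* — last vowel /e/ (a front vowel) → -jed → *nosefemejed*.
The agentive form *nosefemejed* — final consonant /d/ (coronal) → -is → *nosefemejedis*.

nosefemejedis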